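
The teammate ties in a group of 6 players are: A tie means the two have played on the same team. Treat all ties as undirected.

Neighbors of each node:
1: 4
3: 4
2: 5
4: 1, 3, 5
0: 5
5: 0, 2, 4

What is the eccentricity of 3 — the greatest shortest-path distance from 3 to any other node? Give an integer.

Distances from 3: 0:3, 1:2, 2:3, 4:1, 5:2.
The largest is 3 (to 0 and 2), so the eccentricity of 3 is 3.

3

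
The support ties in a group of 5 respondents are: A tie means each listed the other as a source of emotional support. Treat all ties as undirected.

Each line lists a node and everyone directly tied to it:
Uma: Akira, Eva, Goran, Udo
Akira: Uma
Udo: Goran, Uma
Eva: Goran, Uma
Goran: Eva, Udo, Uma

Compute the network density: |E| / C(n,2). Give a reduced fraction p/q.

There are 6 edges and 5 nodes, so the maximum possible is C(5,2) = 10.
Density = 6/10 = 3/5.

3/5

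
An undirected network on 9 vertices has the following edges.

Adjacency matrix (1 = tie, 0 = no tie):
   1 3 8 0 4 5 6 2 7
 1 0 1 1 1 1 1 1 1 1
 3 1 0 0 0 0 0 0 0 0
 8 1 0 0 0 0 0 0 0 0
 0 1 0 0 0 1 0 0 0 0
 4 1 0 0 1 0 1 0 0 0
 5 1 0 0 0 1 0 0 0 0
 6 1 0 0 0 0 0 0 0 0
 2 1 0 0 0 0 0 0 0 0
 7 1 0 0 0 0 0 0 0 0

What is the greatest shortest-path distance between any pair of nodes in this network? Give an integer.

Eccentricity of each node (its greatest distance to any other): 0:2, 1:1, 2:2, 3:2, 4:2, 5:2, 6:2, 7:2, 8:2.
The maximum eccentricity is 2, realized for instance by the pair 3–8 via 3 – 1 – 8. So the diameter is 2.

2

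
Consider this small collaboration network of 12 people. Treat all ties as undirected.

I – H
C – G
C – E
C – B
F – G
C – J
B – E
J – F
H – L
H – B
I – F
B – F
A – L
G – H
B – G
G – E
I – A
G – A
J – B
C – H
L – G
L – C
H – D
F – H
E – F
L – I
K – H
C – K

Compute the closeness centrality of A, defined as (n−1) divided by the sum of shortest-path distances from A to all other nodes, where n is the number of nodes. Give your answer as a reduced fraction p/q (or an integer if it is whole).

Distances from A: B:2, C:2, D:3, E:2, F:2, G:1, H:2, I:1, J:3, K:3, L:1. Sum = 22.
n = 12, so closeness = 11/22 = 1/2.

1/2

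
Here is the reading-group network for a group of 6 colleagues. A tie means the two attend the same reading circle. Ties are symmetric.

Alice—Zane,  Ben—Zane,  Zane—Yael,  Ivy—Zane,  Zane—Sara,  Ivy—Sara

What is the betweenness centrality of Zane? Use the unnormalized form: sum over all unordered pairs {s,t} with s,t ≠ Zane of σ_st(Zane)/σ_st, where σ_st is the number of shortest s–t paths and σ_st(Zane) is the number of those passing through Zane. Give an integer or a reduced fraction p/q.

Pairs whose geodesics pass through Zane — Yael–Alice: 1; Yael–Ivy: 1; Yael–Sara: 1; Yael–Ben: 1; Alice–Ivy: 1; Alice–Sara: 1; Alice–Ben: 1; Ivy–Ben: 1; Sara–Ben: 1.
All other pairs contribute 0.
Summing the contributions gives betweenness(Zane) = 9.

9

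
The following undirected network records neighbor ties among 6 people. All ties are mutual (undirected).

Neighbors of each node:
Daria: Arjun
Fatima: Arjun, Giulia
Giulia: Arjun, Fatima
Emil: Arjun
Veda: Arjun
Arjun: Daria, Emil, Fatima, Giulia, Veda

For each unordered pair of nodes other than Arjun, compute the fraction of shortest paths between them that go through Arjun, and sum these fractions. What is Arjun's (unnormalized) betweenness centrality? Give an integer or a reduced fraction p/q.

9

Pairs whose geodesics pass through Arjun — Giulia–Daria: 1; Giulia–Veda: 1; Giulia–Emil: 1; Daria–Fatima: 1; Daria–Veda: 1; Daria–Emil: 1; Fatima–Veda: 1; Fatima–Emil: 1; Veda–Emil: 1.
All other pairs contribute 0.
Summing the contributions gives betweenness(Arjun) = 9.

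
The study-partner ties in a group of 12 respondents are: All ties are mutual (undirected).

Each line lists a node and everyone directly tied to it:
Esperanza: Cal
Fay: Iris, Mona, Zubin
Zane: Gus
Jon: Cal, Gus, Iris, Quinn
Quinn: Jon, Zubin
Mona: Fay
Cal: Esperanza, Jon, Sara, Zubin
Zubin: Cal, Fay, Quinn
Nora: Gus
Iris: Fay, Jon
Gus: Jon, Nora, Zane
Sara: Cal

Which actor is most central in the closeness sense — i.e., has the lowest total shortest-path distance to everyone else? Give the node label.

Jon

Farness (sum of distances to all others) for each node — Cal:21, Esperanza:31, Fay:26, Gus:25, Iris:24, Jon:19, Mona:36, Nora:35, Quinn:25, Sara:31, Zane:35, Zubin:24.
The smallest farness is 19, for Jon, so Jon has the highest closeness.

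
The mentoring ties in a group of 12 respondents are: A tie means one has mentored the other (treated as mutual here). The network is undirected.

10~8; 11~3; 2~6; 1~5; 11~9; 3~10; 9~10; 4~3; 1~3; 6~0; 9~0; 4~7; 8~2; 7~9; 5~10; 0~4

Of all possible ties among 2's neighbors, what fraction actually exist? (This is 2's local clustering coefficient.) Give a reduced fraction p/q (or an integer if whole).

2's neighbors: 6 and 8 (k = 2).
Possible neighbor pairs: C(2,2) = 1. Edges among them: none → e = 0.
Clustering(2) = 0/1.

0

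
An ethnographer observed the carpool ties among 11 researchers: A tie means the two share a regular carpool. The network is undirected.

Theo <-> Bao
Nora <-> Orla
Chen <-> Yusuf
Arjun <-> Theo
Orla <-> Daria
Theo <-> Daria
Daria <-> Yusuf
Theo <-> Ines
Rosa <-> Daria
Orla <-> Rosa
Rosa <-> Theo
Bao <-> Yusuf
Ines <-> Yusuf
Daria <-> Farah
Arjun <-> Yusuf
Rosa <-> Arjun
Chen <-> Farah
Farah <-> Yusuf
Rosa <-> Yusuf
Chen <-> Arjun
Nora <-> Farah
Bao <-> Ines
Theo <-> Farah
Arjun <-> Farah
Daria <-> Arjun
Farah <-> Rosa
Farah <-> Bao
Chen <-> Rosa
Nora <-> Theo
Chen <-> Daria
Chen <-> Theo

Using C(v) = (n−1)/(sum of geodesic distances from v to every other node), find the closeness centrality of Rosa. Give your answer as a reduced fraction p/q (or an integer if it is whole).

Distances from Rosa: Arjun:1, Bao:2, Chen:1, Daria:1, Farah:1, Ines:2, Nora:2, Orla:1, Theo:1, Yusuf:1. Sum = 13.
n = 11, so closeness = 10/13.

10/13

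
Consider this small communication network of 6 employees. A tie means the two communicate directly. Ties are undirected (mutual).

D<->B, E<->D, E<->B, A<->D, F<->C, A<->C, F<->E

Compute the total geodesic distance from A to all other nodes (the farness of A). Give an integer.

8

Distances from A: B:2, C:1, D:1, E:2, F:2.
Sum = 2 + 1 + 1 + 2 + 2 = 8.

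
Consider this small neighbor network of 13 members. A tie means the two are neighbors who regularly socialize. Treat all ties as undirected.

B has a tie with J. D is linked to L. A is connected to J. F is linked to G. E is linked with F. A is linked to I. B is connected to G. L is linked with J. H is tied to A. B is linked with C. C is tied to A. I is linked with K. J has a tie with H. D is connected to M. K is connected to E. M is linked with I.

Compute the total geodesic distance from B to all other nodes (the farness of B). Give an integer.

Distances from B: A:2, C:1, D:3, E:3, F:2, G:1, H:2, I:3, J:1, K:4, L:2, M:4.
Sum = 2 + 1 + 3 + 3 + 2 + 1 + 2 + 3 + 1 + 4 + 2 + 4 = 28.

28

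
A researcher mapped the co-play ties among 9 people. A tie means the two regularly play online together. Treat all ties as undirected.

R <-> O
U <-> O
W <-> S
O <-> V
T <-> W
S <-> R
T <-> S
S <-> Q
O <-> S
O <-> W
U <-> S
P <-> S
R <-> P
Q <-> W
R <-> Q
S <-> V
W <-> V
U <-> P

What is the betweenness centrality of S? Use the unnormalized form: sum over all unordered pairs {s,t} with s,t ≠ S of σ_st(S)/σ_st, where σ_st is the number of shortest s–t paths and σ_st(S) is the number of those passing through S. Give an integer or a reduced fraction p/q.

34/3

Pairs whose geodesics pass through S — V–P: 1; V–R: 1/2; V–Q: 1/2; V–T: 1/2; V–U: 1/2; P–O: 1/3; P–W: 1; P–Q: 1/2; P–T: 1; R–W: 1/3; R–T: 1; R–U: 1/3; O–Q: 1/3; O–T: 1/2 … (+4 more pairs).
All other pairs contribute 0.
Summing the contributions gives betweenness(S) = 34/3.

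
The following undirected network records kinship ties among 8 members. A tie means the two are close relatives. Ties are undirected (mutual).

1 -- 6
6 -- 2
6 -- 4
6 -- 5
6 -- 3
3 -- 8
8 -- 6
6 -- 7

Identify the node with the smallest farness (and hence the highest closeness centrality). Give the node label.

6

Farness (sum of distances to all others) for each node — 1:13, 2:13, 3:12, 4:13, 5:13, 6:7, 7:13, 8:12.
The smallest farness is 7, for 6, so 6 has the highest closeness.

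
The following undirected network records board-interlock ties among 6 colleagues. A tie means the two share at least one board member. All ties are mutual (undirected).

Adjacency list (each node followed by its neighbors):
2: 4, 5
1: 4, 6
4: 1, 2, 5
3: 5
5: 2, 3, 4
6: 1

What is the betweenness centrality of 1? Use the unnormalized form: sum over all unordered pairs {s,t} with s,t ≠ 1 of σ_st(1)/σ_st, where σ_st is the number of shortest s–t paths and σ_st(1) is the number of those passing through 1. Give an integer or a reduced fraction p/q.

4

Pairs whose geodesics pass through 1 — 5–6: 1; 3–6: 1; 4–6: 1; 2–6: 1.
All other pairs contribute 0.
Summing the contributions gives betweenness(1) = 4.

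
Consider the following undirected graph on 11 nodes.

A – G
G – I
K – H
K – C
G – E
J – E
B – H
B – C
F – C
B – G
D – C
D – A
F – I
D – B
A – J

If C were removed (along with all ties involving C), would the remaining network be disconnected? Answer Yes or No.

No

Even without C, every remaining node can still reach every other (the residual graph is connected), so C is not a cut vertex.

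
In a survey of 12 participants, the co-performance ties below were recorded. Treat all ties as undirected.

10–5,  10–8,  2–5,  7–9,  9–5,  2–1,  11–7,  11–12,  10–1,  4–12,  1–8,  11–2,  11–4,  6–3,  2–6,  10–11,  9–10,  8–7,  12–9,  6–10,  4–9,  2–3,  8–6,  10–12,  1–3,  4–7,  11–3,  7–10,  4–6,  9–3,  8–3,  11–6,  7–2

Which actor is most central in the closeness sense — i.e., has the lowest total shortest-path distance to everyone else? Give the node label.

Farness (sum of distances to all others) for each node — 1:19, 2:16, 3:16, 4:18, 5:19, 6:16, 7:16, 8:17, 9:16, 10:14, 11:15, 12:18.
The smallest farness is 14, for 10, so 10 has the highest closeness.

10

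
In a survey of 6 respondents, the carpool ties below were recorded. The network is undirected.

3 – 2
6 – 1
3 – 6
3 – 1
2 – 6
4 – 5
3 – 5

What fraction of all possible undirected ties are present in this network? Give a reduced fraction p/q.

There are 7 edges and 6 nodes, so the maximum possible is C(6,2) = 15.
Density = 7/15.

7/15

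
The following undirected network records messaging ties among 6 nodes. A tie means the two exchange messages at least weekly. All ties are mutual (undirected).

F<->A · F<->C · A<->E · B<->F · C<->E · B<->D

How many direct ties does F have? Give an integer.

3

F is directly tied to A, B, and C. That is 3 neighbors, so the degree of F is 3.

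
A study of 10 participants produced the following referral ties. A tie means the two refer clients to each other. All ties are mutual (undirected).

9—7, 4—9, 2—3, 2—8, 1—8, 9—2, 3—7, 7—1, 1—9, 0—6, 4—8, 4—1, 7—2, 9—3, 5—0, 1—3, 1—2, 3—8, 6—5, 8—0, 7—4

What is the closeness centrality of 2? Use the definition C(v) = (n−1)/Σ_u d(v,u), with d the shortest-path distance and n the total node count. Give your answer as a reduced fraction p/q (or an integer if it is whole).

Distances from 2: 0:2, 1:1, 3:1, 4:2, 5:3, 6:3, 7:1, 8:1, 9:1. Sum = 15.
n = 10, so closeness = 9/15 = 3/5.

3/5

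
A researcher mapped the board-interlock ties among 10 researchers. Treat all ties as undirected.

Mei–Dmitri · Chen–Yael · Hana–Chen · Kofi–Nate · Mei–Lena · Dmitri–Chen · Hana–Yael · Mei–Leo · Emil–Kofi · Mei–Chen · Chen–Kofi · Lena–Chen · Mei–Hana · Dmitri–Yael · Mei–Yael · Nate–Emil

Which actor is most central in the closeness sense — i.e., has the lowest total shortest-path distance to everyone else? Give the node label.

Farness (sum of distances to all others) for each node — Chen:12, Dmitri:17, Emil:23, Hana:17, Kofi:16, Lena:18, Leo:22, Mei:14, Nate:23, Yael:16.
The smallest farness is 12, for Chen, so Chen has the highest closeness.

Chen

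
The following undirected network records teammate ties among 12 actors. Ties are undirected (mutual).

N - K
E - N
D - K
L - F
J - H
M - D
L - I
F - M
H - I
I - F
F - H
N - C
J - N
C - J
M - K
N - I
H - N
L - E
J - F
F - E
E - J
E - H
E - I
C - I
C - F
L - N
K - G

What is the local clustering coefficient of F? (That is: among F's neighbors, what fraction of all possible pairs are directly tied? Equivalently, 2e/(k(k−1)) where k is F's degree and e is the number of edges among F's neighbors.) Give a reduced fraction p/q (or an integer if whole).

3/7

F's neighbors: C, E, H, I, J, L, and M (k = 7).
Possible neighbor pairs: C(7,2) = 21. Edges among them: C–I, C–J, E–H, E–I, E–J, E–L, H–I, H–J, I–L → e = 9.
Clustering(F) = 9/21 = 3/7.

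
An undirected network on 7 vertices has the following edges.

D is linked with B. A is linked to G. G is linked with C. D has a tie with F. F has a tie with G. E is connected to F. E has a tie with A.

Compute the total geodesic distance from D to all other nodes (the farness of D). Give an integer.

Distances from D: A:3, B:1, C:3, E:2, F:1, G:2.
Sum = 3 + 1 + 3 + 2 + 1 + 2 = 12.

12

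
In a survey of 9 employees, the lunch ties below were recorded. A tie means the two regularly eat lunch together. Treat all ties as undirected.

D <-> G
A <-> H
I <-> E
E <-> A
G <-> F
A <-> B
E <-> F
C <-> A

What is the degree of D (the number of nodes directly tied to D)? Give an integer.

1

D is directly tied to G. That is 1 neighbor, so the degree of D is 1.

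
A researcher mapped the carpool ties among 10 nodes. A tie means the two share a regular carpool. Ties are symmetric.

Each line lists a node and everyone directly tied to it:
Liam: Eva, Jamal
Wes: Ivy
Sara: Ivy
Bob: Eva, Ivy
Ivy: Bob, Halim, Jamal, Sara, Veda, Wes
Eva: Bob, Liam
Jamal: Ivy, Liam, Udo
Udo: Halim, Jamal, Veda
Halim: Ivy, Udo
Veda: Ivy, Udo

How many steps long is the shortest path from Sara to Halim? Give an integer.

2

One shortest route is Sara – Ivy – Halim, which uses 2 edges, and Sara and Halim are not directly tied, so nothing shorter exists. So d(Sara,Halim) = 2.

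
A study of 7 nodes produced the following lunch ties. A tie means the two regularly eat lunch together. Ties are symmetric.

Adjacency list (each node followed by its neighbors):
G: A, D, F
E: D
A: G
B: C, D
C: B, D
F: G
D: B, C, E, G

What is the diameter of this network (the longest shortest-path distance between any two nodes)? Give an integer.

3

Eccentricity of each node (its greatest distance to any other): A:3, B:3, C:3, D:2, E:3, F:3, G:2.
The maximum eccentricity is 3, realized for instance by the pair C–A via C – D – G – A. So the diameter is 3.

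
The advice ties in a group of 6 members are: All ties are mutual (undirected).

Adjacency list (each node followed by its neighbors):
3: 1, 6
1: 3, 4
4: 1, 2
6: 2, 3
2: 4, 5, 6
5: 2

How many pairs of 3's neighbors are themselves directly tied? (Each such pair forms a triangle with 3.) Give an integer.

3's neighbors are 1 and 6, but none of them are tied to each other, so no triangle contains 3.

0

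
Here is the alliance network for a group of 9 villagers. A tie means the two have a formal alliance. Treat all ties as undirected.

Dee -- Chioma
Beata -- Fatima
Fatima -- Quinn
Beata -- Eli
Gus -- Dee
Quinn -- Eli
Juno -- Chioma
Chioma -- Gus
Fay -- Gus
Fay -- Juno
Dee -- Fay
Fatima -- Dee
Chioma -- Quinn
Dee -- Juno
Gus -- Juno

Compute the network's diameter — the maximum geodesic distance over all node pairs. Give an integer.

Eccentricity of each node (its greatest distance to any other): Beata:3, Chioma:3, Dee:3, Eli:4, Fatima:2, Fay:4, Gus:3, Juno:3, Quinn:3.
The maximum eccentricity is 4, realized for instance by the pair Fay–Eli via Fay – Dee – Fatima – Beata – Eli. So the diameter is 4.

4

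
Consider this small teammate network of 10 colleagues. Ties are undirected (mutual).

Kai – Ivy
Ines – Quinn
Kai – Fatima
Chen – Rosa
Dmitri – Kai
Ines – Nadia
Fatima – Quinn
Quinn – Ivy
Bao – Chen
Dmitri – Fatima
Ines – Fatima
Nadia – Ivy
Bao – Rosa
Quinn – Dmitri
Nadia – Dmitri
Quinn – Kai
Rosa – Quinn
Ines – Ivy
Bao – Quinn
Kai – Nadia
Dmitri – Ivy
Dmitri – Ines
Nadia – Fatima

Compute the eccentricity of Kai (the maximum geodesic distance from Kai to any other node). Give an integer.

3

Distances from Kai: Bao:2, Chen:3, Dmitri:1, Fatima:1, Ines:2, Ivy:1, Nadia:1, Quinn:1, Rosa:2.
The largest is 3 (to Chen), so the eccentricity of Kai is 3.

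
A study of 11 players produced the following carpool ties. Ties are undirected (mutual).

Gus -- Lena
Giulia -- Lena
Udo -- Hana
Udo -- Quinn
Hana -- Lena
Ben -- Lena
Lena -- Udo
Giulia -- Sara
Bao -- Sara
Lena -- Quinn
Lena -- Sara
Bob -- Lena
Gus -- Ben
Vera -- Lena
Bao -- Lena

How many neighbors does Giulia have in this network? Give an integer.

Giulia is directly tied to Lena and Sara. That is 2 neighbors, so the degree of Giulia is 2.

2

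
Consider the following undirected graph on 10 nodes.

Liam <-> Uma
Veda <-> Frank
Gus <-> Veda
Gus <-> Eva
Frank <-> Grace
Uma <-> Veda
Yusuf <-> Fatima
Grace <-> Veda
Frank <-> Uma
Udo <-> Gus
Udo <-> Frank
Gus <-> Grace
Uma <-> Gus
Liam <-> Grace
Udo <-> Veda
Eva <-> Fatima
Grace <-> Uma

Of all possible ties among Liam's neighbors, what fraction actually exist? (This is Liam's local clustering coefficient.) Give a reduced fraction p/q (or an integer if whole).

1

Liam's neighbors: Grace and Uma (k = 2).
Possible neighbor pairs: C(2,2) = 1. Edges among them: Grace–Uma → e = 1.
Clustering(Liam) = 1/1.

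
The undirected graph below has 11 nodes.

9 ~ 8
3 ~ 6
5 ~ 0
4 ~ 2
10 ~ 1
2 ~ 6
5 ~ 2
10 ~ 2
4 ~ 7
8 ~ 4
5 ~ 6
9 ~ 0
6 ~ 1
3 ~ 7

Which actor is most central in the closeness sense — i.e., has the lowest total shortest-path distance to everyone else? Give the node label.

2

Farness (sum of distances to all others) for each node — 0:24, 1:25, 2:17, 3:23, 4:19, 5:19, 6:18, 7:24, 8:24, 9:27, 10:24.
The smallest farness is 17, for 2, so 2 has the highest closeness.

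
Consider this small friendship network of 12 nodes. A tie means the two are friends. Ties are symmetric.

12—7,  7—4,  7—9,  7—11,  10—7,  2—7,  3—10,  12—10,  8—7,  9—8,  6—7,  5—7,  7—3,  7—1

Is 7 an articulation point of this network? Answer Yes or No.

Removing 7 leaves {11} with no path to {3, 10, and 12}, so the network splits into 8 components. 7 is a cut vertex.

Yes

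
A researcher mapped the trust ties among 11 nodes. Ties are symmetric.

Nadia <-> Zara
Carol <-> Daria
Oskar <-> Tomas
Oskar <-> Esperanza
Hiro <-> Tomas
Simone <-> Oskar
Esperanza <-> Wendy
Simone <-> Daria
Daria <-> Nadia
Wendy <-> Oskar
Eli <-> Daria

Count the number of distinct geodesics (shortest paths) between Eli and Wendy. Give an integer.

The shortest distance is 4, and the only length-4 path is Eli–Daria–Simone–Oskar–Wendy. So there is exactly 1 shortest path.

1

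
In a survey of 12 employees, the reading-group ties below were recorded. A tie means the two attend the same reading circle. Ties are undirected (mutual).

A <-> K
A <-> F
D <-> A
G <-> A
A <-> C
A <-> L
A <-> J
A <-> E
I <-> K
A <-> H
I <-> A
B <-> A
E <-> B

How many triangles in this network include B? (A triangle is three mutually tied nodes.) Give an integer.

1

B's neighbors: A and E.
Neighbor pairs that are themselves tied: B–A–E. Each forms one triangle with B, for 1 in total.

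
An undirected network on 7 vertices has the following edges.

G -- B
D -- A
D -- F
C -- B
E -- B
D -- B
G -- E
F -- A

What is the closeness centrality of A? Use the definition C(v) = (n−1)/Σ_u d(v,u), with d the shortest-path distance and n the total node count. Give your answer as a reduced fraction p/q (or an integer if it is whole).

6/13

Distances from A: B:2, C:3, D:1, E:3, F:1, G:3. Sum = 13.
n = 7, so closeness = 6/13.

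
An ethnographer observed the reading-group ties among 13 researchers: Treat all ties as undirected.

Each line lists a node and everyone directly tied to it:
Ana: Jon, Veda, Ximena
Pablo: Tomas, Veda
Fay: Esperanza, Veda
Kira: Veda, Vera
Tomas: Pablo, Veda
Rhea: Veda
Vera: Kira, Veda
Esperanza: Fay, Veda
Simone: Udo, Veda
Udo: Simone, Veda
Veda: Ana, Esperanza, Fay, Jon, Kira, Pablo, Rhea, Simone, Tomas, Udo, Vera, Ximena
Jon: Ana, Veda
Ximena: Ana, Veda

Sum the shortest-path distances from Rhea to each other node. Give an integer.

Distances from Rhea: Ana:2, Esperanza:2, Fay:2, Jon:2, Kira:2, Pablo:2, Simone:2, Tomas:2, Udo:2, Veda:1, Vera:2, Ximena:2.
Sum = 2 + 2 + 2 + 2 + 2 + 2 + 2 + 2 + 2 + 1 + 2 + 2 = 23.

23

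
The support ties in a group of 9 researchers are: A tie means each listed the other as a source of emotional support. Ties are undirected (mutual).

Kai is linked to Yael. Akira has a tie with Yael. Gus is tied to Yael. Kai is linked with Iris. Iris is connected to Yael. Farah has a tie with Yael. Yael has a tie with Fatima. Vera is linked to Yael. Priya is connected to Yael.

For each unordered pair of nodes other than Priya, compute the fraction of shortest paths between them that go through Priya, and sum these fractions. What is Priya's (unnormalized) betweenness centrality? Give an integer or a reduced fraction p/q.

0

No shortest path between any pair of other nodes passes through Priya.
Summing the contributions gives betweenness(Priya) = 0.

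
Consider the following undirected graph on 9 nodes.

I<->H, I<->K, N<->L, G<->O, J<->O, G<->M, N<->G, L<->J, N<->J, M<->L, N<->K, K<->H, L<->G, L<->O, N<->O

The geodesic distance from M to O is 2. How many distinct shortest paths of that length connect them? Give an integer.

The shortest distance is 2. The length-2 paths are: M–G–O; M–L–O.
That gives 2 distinct shortest paths.

2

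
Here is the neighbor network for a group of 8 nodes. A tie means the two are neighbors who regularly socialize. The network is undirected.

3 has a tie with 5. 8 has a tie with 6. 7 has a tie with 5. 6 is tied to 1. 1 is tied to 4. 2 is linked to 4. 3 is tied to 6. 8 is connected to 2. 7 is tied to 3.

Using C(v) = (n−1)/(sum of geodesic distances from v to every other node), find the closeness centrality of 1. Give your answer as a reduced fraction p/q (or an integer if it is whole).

1/2

Distances from 1: 2:2, 3:2, 4:1, 5:3, 6:1, 7:3, 8:2. Sum = 14.
n = 8, so closeness = 7/14 = 1/2.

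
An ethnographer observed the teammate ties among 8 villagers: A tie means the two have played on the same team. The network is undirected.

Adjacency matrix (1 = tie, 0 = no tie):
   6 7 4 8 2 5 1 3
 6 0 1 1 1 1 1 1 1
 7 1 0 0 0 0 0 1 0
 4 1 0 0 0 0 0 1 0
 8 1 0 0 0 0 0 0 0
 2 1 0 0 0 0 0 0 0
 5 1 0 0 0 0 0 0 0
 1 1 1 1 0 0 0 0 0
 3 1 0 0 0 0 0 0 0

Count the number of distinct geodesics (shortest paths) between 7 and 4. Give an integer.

2

The shortest distance is 2. The length-2 paths are: 7–6–4; 7–1–4.
That gives 2 distinct shortest paths.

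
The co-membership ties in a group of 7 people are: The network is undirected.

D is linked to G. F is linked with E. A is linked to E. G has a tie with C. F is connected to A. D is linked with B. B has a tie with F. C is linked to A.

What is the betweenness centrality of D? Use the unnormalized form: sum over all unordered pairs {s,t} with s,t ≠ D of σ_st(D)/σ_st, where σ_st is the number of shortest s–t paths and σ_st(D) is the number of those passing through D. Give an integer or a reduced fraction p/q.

2

Pairs whose geodesics pass through D — F–G: 1/2; B–G: 1; B–C: 1/2.
All other pairs contribute 0.
Summing the contributions gives betweenness(D) = 2.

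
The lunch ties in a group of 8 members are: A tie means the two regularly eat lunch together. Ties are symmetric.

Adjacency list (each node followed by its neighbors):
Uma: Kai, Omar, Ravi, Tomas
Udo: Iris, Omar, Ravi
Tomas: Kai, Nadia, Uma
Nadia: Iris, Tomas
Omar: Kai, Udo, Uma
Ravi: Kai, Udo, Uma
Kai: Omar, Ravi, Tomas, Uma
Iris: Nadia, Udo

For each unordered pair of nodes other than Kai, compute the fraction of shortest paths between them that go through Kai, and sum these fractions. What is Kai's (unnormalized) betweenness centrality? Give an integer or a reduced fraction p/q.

Pairs whose geodesics pass through Kai — Tomas–Udo: 2/5; Tomas–Omar: 1/2; Tomas–Ravi: 1/2; Nadia–Omar: 1/3; Nadia–Ravi: 1/3; Omar–Ravi: 1/3.
All other pairs contribute 0.
Summing the contributions gives betweenness(Kai) = 12/5.

12/5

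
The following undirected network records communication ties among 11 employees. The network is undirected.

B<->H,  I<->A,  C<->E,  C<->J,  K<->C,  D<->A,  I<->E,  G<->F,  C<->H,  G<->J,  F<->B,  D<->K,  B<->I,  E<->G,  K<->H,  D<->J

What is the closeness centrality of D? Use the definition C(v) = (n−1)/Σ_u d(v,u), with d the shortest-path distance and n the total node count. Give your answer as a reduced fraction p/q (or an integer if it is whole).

1/2

Distances from D: A:1, B:3, C:2, E:3, F:3, G:2, H:2, I:2, J:1, K:1. Sum = 20.
n = 11, so closeness = 10/20 = 1/2.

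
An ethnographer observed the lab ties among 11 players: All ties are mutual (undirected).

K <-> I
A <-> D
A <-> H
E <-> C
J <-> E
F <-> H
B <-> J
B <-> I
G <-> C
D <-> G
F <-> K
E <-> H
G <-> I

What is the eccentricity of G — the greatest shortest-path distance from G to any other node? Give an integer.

Distances from G: A:2, B:2, C:1, D:1, E:2, F:3, H:3, I:1, J:3, K:2.
The largest is 3 (to F, J, and H), so the eccentricity of G is 3.

3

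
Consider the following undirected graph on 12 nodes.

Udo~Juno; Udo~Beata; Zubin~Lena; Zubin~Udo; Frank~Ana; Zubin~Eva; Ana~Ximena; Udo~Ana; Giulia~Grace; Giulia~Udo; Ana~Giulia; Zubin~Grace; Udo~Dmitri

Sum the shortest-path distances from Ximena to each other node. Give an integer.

30

Distances from Ximena: Ana:1, Beata:3, Dmitri:3, Eva:4, Frank:2, Giulia:2, Grace:3, Juno:3, Lena:4, Udo:2, Zubin:3.
Sum = 1 + 3 + 3 + 4 + 2 + 2 + 3 + 3 + 4 + 2 + 3 = 30.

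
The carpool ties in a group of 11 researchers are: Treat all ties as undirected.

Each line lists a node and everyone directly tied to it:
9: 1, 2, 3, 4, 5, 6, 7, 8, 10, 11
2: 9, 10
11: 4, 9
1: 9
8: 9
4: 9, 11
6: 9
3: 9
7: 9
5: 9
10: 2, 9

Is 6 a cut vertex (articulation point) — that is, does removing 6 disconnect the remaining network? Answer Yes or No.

Even without 6, every remaining node can still reach every other (the residual graph is connected), so 6 is not a cut vertex.

No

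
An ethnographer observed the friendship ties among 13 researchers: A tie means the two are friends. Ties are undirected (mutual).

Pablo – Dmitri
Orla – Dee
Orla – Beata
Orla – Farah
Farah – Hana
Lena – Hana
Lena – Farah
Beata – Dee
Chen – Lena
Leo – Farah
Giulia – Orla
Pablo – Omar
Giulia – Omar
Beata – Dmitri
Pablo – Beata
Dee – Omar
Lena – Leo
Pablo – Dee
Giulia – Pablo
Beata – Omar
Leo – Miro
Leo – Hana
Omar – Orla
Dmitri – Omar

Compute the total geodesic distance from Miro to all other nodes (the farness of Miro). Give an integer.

Distances from Miro: Beata:4, Chen:3, Dee:4, Dmitri:5, Farah:2, Giulia:4, Hana:2, Lena:2, Leo:1, Omar:4, Orla:3, Pablo:5.
Sum = 4 + 3 + 4 + 5 + 2 + 4 + 2 + 2 + 1 + 4 + 3 + 5 = 39.

39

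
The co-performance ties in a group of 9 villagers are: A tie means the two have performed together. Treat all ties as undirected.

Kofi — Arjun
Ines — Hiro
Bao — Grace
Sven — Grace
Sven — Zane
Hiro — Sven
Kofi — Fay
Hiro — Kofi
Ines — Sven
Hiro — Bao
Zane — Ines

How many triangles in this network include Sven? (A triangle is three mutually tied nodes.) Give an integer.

2

Sven's neighbors: Grace, Hiro, Ines, and Zane.
Neighbor pairs that are themselves tied: Sven–Hiro–Ines; Sven–Ines–Zane. Each forms one triangle with Sven, for 2 in total.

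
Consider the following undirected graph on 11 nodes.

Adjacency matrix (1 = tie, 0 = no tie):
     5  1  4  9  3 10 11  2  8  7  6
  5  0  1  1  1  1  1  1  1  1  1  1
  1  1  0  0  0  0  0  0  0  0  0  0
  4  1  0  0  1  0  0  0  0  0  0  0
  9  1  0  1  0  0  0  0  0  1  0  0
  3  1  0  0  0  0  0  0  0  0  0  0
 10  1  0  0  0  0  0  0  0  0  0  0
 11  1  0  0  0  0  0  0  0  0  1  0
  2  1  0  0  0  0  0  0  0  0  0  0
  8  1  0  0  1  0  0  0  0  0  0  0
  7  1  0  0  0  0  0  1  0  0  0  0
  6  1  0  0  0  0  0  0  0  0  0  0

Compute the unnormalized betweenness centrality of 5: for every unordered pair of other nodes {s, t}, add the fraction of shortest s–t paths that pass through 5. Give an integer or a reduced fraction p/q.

83/2

Pairs whose geodesics pass through 5 — 1–4: 1; 1–9: 1; 1–3: 1; 1–10: 1; 1–11: 1; 1–2: 1; 1–8: 1; 1–7: 1; 1–6: 1; 4–3: 1; 4–10: 1; 4–11: 1; 4–2: 1; 4–8: 1/2 … (+28 more pairs).
All other pairs contribute 0.
Summing the contributions gives betweenness(5) = 83/2.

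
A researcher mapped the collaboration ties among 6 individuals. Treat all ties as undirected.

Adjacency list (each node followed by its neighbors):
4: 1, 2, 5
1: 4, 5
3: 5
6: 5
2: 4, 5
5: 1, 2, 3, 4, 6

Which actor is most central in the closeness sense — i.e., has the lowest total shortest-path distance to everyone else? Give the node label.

5

Farness (sum of distances to all others) for each node — 1:8, 2:8, 3:9, 4:7, 5:5, 6:9.
The smallest farness is 5, for 5, so 5 has the highest closeness.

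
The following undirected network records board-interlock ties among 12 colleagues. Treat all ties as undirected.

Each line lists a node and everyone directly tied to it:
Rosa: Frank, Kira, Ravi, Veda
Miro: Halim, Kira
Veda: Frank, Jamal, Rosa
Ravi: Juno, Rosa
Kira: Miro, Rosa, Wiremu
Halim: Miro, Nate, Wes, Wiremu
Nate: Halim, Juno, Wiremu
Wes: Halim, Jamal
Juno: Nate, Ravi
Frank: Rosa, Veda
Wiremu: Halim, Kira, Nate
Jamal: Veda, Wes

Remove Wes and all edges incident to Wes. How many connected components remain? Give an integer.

1

Wes's neighbors (Halim and Jamal) remain reachable from one another through other ties, so the rest of the network stays in one piece.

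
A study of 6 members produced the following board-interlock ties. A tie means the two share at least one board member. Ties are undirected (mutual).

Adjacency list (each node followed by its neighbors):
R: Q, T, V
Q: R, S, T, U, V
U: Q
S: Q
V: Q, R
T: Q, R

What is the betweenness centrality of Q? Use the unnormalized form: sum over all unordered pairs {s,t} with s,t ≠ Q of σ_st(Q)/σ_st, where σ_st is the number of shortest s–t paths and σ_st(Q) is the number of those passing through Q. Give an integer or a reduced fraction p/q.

15/2

Pairs whose geodesics pass through Q — T–V: 1/2; T–S: 1; T–U: 1; V–S: 1; V–U: 1; S–R: 1; S–U: 1; R–U: 1.
All other pairs contribute 0.
Summing the contributions gives betweenness(Q) = 15/2.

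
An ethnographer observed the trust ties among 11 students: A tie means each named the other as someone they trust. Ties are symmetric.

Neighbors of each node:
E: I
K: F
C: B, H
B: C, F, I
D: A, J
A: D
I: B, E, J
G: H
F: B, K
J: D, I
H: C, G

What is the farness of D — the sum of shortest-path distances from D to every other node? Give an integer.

Distances from D: A:1, B:3, C:4, E:3, F:4, G:6, H:5, I:2, J:1, K:5.
Sum = 1 + 3 + 4 + 3 + 4 + 6 + 5 + 2 + 1 + 5 = 34.

34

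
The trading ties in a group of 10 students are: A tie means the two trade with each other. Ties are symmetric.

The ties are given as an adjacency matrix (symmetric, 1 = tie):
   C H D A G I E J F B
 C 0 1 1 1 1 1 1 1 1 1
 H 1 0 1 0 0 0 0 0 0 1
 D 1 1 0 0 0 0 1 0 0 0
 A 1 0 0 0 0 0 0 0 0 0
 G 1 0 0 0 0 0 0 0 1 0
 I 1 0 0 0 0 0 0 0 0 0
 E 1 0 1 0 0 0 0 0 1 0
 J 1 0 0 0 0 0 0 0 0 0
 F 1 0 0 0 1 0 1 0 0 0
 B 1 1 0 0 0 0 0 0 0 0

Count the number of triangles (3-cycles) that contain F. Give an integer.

F's neighbors: C, E, and G.
Neighbor pairs that are themselves tied: F–C–E; F–C–G. Each forms one triangle with F, for 2 in total.

2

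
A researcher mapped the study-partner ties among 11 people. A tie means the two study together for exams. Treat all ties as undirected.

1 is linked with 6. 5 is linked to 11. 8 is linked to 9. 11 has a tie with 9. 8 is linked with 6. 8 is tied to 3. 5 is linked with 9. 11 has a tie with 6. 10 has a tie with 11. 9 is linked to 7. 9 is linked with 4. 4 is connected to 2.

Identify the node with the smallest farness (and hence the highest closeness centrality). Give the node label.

Farness (sum of distances to all others) for each node — 1:30, 2:32, 3:28, 4:23, 5:21, 6:21, 7:25, 8:19, 9:16, 10:27, 11:18.
The smallest farness is 16, for 9, so 9 has the highest closeness.

9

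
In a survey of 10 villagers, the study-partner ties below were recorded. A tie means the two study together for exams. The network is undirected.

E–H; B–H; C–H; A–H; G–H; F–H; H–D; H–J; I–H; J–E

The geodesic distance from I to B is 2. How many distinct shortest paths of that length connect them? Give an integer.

1

The shortest distance is 2, and the only length-2 path is I–H–B. So there is exactly 1 shortest path.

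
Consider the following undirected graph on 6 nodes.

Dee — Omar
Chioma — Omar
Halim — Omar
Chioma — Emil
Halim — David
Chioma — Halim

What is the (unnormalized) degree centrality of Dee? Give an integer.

1

Dee is directly tied to Omar. That is 1 neighbor, so the degree of Dee is 1.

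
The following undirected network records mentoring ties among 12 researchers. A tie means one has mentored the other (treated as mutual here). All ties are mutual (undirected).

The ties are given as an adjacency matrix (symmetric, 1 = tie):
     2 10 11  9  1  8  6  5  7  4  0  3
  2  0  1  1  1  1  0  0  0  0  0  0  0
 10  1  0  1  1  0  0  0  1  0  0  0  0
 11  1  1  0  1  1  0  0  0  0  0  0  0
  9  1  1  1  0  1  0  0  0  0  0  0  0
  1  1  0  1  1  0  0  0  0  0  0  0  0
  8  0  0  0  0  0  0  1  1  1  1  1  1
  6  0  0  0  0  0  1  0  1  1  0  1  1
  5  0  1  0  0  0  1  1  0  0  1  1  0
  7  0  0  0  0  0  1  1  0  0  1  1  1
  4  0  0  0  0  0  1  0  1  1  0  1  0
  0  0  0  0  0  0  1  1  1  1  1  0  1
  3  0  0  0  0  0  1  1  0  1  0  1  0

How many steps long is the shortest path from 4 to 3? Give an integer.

One shortest route is 4 – 7 – 3, which uses 2 edges, and 4 and 3 are not directly tied, so nothing shorter exists. So d(4,3) = 2.

2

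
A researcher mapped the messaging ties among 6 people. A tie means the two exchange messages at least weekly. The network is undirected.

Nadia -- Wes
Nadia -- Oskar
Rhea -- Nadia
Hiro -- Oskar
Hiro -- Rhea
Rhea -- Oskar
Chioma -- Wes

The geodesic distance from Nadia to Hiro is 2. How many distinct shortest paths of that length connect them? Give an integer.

The shortest distance is 2. The length-2 paths are: Nadia–Oskar–Hiro; Nadia–Rhea–Hiro.
That gives 2 distinct shortest paths.

2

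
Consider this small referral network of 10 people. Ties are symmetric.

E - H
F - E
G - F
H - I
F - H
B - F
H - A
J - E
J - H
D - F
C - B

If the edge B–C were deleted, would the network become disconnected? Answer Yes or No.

Without the B–C edge there is no alternate route between B and C, so the network disconnects. It is a bridge.

Yes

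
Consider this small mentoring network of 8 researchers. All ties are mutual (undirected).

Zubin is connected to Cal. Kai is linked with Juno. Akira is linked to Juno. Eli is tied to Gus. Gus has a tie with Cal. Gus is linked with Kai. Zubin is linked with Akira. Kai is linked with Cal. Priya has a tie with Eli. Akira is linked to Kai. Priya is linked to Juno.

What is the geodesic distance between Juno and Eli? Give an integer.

One shortest route is Juno – Priya – Eli, which uses 2 edges, and Juno and Eli are not directly tied, so nothing shorter exists. So d(Juno,Eli) = 2.

2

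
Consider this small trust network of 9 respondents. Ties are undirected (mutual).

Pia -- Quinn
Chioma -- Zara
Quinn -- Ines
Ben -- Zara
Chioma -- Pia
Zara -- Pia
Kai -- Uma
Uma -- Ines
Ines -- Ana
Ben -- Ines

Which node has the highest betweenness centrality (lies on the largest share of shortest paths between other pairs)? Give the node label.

Ines

Unnormalized betweenness of each node: Ana:0, Ben:6, Chioma:0, Ines:18, Kai:0, Pia:4, Quinn:6, Uma:7, Zara:4.
Ines has the largest value, 18, making it the main broker — the node through which the most shortest paths run.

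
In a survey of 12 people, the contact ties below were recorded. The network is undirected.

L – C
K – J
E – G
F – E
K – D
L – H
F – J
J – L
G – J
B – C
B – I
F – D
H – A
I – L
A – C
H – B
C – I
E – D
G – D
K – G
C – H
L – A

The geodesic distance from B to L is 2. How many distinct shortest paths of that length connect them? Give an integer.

3

The shortest distance is 2. The length-2 paths are: B–H–L; B–I–L; B–C–L.
That gives 3 distinct shortest paths.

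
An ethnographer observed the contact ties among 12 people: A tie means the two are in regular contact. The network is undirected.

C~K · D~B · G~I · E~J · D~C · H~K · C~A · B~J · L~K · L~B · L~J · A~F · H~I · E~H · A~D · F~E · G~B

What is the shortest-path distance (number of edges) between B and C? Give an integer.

2

One shortest route is B – D – C, which uses 2 edges, and B and C are not directly tied, so nothing shorter exists. So d(B,C) = 2.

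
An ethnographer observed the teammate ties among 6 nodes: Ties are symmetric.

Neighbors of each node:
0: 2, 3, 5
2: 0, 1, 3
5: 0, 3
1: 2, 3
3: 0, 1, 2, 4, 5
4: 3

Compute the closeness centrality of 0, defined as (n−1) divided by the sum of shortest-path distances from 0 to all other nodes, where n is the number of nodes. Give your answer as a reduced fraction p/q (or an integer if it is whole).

Distances from 0: 1:2, 2:1, 3:1, 4:2, 5:1. Sum = 7.
n = 6, so closeness = 5/7.

5/7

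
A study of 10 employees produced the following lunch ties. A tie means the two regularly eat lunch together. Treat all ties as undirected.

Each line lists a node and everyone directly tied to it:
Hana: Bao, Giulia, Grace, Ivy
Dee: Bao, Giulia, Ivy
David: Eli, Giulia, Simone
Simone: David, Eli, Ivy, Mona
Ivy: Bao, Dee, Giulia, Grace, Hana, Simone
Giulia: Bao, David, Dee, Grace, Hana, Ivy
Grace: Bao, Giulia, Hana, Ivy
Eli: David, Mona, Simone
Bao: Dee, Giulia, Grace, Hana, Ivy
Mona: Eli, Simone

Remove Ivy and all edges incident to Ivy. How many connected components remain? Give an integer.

Ivy's neighbors (Bao, Dee, Giulia, Grace, Hana, and Simone) remain reachable from one another through other ties, so the rest of the network stays in one piece.

1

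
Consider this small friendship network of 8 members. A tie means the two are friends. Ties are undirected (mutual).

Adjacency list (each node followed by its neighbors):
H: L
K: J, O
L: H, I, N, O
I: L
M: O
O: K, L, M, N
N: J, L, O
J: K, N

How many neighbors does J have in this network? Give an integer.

J is directly tied to K and N. That is 2 neighbors, so the degree of J is 2.

2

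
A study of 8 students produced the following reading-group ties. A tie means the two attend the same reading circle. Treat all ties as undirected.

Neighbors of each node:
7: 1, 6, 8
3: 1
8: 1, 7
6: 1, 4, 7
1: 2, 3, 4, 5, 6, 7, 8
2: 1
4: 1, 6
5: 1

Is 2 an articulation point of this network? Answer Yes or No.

Even without 2, every remaining node can still reach every other (the residual graph is connected), so 2 is not a cut vertex.

No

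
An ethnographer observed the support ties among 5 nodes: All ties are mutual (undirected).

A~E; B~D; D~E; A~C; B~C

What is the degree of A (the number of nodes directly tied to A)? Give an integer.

A is directly tied to C and E. That is 2 neighbors, so the degree of A is 2.

2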